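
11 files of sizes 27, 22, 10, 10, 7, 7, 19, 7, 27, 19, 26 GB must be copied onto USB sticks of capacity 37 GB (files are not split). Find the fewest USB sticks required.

Total = 27 + 27 + 26 + 22 + 19 + 19 + 10 + 10 + 7 + 7 + 7 = 181 GB.
Lower bound: ⌈181/37⌉ = 5 USB sticks.
Also, 6 files each exceed 37/2 GB, and no two of those can share a USB stick, so at least 6 USB sticks are needed.
A packing using 6 USB sticks:
  USB stick 1: 27 + 10 = 37
  USB stick 2: 27 + 10 = 37
  USB stick 3: 26 + 7 = 33
  USB stick 4: 22 + 7 + 7 = 36
  USB stick 5: 19 = 19
  USB stick 6: 19 = 19
This matches the lower bound, so 6 is optimal.

6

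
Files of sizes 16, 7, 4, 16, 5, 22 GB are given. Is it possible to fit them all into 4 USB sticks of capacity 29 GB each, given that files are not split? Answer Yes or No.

A valid assignment using 3 USB sticks:
  USB stick 1: 22 + 7 = 29
  USB stick 2: 16 + 5 + 4 = 25
  USB stick 3: 16 = 16
That uses only 3 ≤ 4, so 4 USB sticks are enough.

Yes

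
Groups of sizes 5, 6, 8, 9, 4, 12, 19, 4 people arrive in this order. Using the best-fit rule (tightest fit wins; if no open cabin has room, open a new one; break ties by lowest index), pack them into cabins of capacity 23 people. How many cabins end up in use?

3

  5 → cabin 1 (new)  [load 5/23]
  6 → cabin 1  [load 11/23]
  8 → cabin 1  [load 19/23]
  9 → cabin 2 (new)  [load 9/23]
  4 → cabin 1  [load 23/23]
  12 → cabin 2  [load 21/23]
  19 → cabin 3 (new)  [load 19/23]
  4 → cabin 3  [load 23/23]
3 cabins opened.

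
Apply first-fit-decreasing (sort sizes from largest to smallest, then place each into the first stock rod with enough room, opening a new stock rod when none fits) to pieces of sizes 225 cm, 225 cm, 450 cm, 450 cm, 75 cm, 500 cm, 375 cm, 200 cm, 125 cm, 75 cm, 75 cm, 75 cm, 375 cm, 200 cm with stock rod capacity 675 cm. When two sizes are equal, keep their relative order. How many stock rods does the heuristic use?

Sorted descending: 500, 450, 450, 375, 375, 225, 225, 200, 200, 125, 75, 75, 75, 75.
  500 → stock rod 1 (new)  [load 500/675]
  450 → stock rod 2 (new)  [load 450/675]
  450 → stock rod 3 (new)  [load 450/675]
  375 → stock rod 4 (new)  [load 375/675]
  375 → stock rod 5 (new)  [load 375/675]
  225 → stock rod 2  [load 675/675]
  225 → stock rod 3  [load 675/675]
  200 → stock rod 4  [load 575/675]
  200 → stock rod 5  [load 575/675]
  125 → stock rod 1  [load 625/675]
  75 → stock rod 4  [load 650/675]
  75 → stock rod 5  [load 650/675]
  75 → stock rod 6 (new)  [load 75/675]
  75 → stock rod 6  [load 150/675]
6 stock rods opened.

6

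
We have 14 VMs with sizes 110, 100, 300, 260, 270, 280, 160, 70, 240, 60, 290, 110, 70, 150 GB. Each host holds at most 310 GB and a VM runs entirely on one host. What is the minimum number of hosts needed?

9

Total = 300 + 290 + 280 + 270 + 260 + 240 + 160 + 150 + 110 + 110 + 100 + 70 + 70 + 60 = 2470 GB.
Lower bound: ⌈2470/310⌉ = 8 hosts.
A packing using 9 hosts:
  host 1: 300 = 300
  host 2: 290 = 290
  host 3: 280 = 280
  host 4: 270 = 270
  host 5: 260 = 260
  host 6: 240 + 70 = 310
  host 7: 160 + 150 = 310
  host 8: 110 + 110 + 70 = 290
  host 9: 100 + 60 = 160
No arrangement into 8 hosts stays within capacity, so 9 is optimal.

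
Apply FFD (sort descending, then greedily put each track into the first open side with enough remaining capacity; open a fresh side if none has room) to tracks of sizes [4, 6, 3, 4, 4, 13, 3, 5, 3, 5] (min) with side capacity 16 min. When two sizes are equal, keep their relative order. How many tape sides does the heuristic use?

Sorted descending: 13, 6, 5, 5, 4, 4, 4, 3, 3, 3.
  13 → side 1 (new)  [load 13/16]
  6 → side 2 (new)  [load 6/16]
  5 → side 2  [load 11/16]
  5 → side 2  [load 16/16]
  4 → side 3 (new)  [load 4/16]
  4 → side 3  [load 8/16]
  4 → side 3  [load 12/16]
  3 → side 1  [load 16/16]
  3 → side 3  [load 15/16]
  3 → side 4 (new)  [load 3/16]
4 tape sides opened.

4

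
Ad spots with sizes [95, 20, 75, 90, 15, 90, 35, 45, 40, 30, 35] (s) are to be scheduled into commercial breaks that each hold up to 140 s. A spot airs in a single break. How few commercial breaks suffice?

5

Total = 95 + 90 + 90 + 75 + 45 + 40 + 35 + 35 + 30 + 20 + 15 = 570 s.
Lower bound: ⌈570/140⌉ = 5 commercial breaks.
A packing using 5 commercial breaks:
  break 1: 95 + 45 = 140
  break 2: 90 + 40 = 130
  break 3: 90 + 35 + 15 = 140
  break 4: 75 + 35 + 30 = 140
  break 5: 20 = 20
This matches the lower bound, so 5 is optimal.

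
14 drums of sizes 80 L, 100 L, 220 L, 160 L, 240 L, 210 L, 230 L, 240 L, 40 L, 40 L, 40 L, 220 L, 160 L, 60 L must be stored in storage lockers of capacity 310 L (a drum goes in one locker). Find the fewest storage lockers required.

8

Total = 240 + 240 + 230 + 220 + 220 + 210 + 160 + 160 + 100 + 80 + 60 + 40 + 40 + 40 = 2040 L.
Lower bound: ⌈2040/310⌉ = 7 storage lockers.
Also, 8 drums each exceed 155 L, and no two of those can share a locker, so at least 8 storage lockers are needed.
A packing using 8 storage lockers:
  locker 1: 240 + 60 = 300
  locker 2: 240 + 40 = 280
  locker 3: 230 + 80 = 310
  locker 4: 220 + 40 + 40 = 300
  locker 5: 220 = 220
  locker 6: 210 + 100 = 310
  locker 7: 160 = 160
  locker 8: 160 = 160
This matches the lower bound, so 8 is optimal.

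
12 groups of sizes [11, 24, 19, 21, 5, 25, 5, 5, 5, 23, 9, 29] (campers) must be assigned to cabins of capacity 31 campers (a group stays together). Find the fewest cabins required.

7

Total = 29 + 25 + 24 + 23 + 21 + 19 + 11 + 9 + 5 + 5 + 5 + 5 = 181 campers.
Lower bound: ⌈181/31⌉ = 6 cabins.
A packing using 7 cabins:
  cabin 1: 29 = 29
  cabin 2: 25 + 5 = 30
  cabin 3: 24 + 5 = 29
  cabin 4: 23 + 5 = 28
  cabin 5: 21 + 9 = 30
  cabin 6: 19 + 11 = 30
  cabin 7: 5 = 5
No arrangement into 6 cabins stays within capacity, so 7 is optimal.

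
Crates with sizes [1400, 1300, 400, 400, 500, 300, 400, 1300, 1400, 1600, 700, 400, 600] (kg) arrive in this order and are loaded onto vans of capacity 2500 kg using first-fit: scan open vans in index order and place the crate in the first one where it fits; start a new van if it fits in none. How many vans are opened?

5

  1400 → van 1 (new)  [load 1400/2500]
  1300 → van 2 (new)  [load 1300/2500]
  400 → van 1  [load 1800/2500]
  400 → van 1  [load 2200/2500]
  500 → van 2  [load 1800/2500]
  300 → van 1  [load 2500/2500]
  400 → van 2  [load 2200/2500]
  1300 → van 3 (new)  [load 1300/2500]
  1400 → van 4 (new)  [load 1400/2500]
  1600 → van 5 (new)  [load 1600/2500]
  700 → van 3  [load 2000/2500]
  400 → van 3  [load 2400/2500]
  600 → van 4  [load 2000/2500]
5 vans opened.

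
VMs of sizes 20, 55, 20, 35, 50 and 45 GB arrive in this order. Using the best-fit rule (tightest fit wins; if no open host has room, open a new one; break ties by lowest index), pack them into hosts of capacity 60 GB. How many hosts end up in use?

5

  20 → host 1 (new)  [load 20/60]
  55 → host 2 (new)  [load 55/60]
  20 → host 1  [load 40/60]
  35 → host 3 (new)  [load 35/60]
  50 → host 4 (new)  [load 50/60]
  45 → host 5 (new)  [load 45/60]
5 hosts opened.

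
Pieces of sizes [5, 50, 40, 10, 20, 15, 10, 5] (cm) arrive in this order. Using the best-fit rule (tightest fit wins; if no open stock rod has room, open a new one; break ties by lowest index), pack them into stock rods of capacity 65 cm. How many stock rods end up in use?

  5 → stock rod 1 (new)  [load 5/65]
  50 → stock rod 1  [load 55/65]
  40 → stock rod 2 (new)  [load 40/65]
  10 → stock rod 1  [load 65/65]
  20 → stock rod 2  [load 60/65]
  15 → stock rod 3 (new)  [load 15/65]
  10 → stock rod 3  [load 25/65]
  5 → stock rod 2  [load 65/65]
3 stock rods opened.

3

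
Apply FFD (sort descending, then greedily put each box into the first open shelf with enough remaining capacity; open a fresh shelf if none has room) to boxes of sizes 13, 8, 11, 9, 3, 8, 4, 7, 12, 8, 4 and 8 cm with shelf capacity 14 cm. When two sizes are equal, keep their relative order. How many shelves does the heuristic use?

9

Sorted descending: 13, 12, 11, 9, 8, 8, 8, 8, 7, 4, 4, 3.
  13 → shelf 1 (new)  [load 13/14]
  12 → shelf 2 (new)  [load 12/14]
  11 → shelf 3 (new)  [load 11/14]
  9 → shelf 4 (new)  [load 9/14]
  8 → shelf 5 (new)  [load 8/14]
  8 → shelf 6 (new)  [load 8/14]
  8 → shelf 7 (new)  [load 8/14]
  8 → shelf 8 (new)  [load 8/14]
  7 → shelf 9 (new)  [load 7/14]
  4 → shelf 4  [load 13/14]
  4 → shelf 5  [load 12/14]
  3 → shelf 3  [load 14/14]
9 shelves opened.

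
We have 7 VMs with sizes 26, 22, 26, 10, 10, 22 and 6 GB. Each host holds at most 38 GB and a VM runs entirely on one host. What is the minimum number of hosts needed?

4

Total = 26 + 26 + 22 + 22 + 10 + 10 + 6 = 122 GB.
Lower bound: ⌈122/38⌉ = 4 hosts.
A packing using 4 hosts:
  host 1: 26 + 10 = 36
  host 2: 26 + 10 = 36
  host 3: 22 + 6 = 28
  host 4: 22 = 22
This matches the lower bound, so 4 is optimal.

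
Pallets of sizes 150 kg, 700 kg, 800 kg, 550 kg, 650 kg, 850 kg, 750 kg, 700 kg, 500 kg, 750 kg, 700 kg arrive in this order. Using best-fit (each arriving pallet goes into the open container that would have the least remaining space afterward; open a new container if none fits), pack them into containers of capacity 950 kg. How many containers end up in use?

  150 → container 1 (new)  [load 150/950]
  700 → container 1  [load 850/950]
  800 → container 2 (new)  [load 800/950]
  550 → container 3 (new)  [load 550/950]
  650 → container 4 (new)  [load 650/950]
  850 → container 5 (new)  [load 850/950]
  750 → container 6 (new)  [load 750/950]
  700 → container 7 (new)  [load 700/950]
  500 → container 8 (new)  [load 500/950]
  750 → container 9 (new)  [load 750/950]
  700 → container 10 (new)  [load 700/950]
10 containers opened.

10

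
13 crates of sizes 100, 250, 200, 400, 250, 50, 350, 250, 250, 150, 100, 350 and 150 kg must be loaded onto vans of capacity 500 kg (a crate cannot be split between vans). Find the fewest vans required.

6

Total = 400 + 350 + 350 + 250 + 250 + 250 + 250 + 200 + 150 + 150 + 100 + 100 + 50 = 2850 kg.
Lower bound: ⌈2850/500⌉ = 6 vans.
A packing using 6 vans:
  van 1: 400 + 100 = 500
  van 2: 350 + 150 = 500
  van 3: 350 + 150 = 500
  van 4: 250 + 250 = 500
  van 5: 250 + 250 = 500
  van 6: 200 + 100 + 50 = 350
This matches the lower bound, so 6 is optimal.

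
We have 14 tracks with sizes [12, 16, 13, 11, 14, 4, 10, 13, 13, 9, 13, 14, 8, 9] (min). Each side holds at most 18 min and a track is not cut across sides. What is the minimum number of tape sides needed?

11

Total = 16 + 14 + 14 + 13 + 13 + 13 + 13 + 12 + 11 + 10 + 9 + 9 + 8 + 4 = 159 min.
Lower bound: ⌈159/18⌉ = 9 tape sides.
Also, 10 tracks each exceed 9 min, and no two of those can share a side, so at least 10 tape sides are needed.
A packing using 11 tape sides:
  side 1: 16 = 16
  side 2: 14 + 4 = 18
  side 3: 14 = 14
  side 4: 13 = 13
  side 5: 13 = 13
  side 6: 13 = 13
  side 7: 13 = 13
  side 8: 12 = 12
  side 9: 11 = 11
  side 10: 10 + 8 = 18
  side 11: 9 + 9 = 18
No arrangement into 10 tape sides stays within capacity, so 11 is optimal.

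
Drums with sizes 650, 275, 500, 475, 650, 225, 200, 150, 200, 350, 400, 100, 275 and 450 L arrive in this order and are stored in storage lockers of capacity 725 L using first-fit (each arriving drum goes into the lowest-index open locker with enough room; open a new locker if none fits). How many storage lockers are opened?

8

  650 → locker 1 (new)  [load 650/725]
  275 → locker 2 (new)  [load 275/725]
  500 → locker 3 (new)  [load 500/725]
  475 → locker 4 (new)  [load 475/725]
  650 → locker 5 (new)  [load 650/725]
  225 → locker 2  [load 500/725]
  200 → locker 2  [load 700/725]
  150 → locker 3  [load 650/725]
  200 → locker 4  [load 675/725]
  350 → locker 6 (new)  [load 350/725]
  400 → locker 7 (new)  [load 400/725]
  100 → locker 6  [load 450/725]
  275 → locker 6  [load 725/725]
  450 → locker 8 (new)  [load 450/725]
8 storage lockers opened.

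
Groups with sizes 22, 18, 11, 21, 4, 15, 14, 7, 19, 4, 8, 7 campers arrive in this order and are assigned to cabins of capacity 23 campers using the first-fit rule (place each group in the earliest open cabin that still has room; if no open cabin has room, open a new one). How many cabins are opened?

  22 → cabin 1 (new)  [load 22/23]
  18 → cabin 2 (new)  [load 18/23]
  11 → cabin 3 (new)  [load 11/23]
  21 → cabin 4 (new)  [load 21/23]
  4 → cabin 2  [load 22/23]
  15 → cabin 5 (new)  [load 15/23]
  14 → cabin 6 (new)  [load 14/23]
  7 → cabin 3  [load 18/23]
  19 → cabin 7 (new)  [load 19/23]
  4 → cabin 3  [load 22/23]
  8 → cabin 5  [load 23/23]
  7 → cabin 6  [load 21/23]
7 cabins opened.

7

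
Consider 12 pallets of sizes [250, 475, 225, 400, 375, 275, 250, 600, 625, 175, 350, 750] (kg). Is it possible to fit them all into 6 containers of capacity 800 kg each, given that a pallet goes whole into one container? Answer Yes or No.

Total = 4750 kg; ⌈4750/800⌉ = 6.
The bound of 6 does not rule out 6, but exhaustive search shows no assignment into 6 containers of capacity 800 kg exists — the minimum is 7.

No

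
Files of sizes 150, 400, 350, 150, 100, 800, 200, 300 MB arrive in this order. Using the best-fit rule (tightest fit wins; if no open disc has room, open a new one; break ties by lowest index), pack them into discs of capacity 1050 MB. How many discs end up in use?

  150 → disc 1 (new)  [load 150/1050]
  400 → disc 1  [load 550/1050]
  350 → disc 1  [load 900/1050]
  150 → disc 1  [load 1050/1050]
  100 → disc 2 (new)  [load 100/1050]
  800 → disc 2  [load 900/1050]
  200 → disc 3 (new)  [load 200/1050]
  300 → disc 3  [load 500/1050]
3 discs opened.

3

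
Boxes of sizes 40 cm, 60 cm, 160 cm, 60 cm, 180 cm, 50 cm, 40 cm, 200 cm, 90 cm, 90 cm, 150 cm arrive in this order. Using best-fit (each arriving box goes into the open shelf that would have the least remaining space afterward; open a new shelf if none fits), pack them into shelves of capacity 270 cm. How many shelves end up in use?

  40 → shelf 1 (new)  [load 40/270]
  60 → shelf 1  [load 100/270]
  160 → shelf 1  [load 260/270]
  60 → shelf 2 (new)  [load 60/270]
  180 → shelf 2  [load 240/270]
  50 → shelf 3 (new)  [load 50/270]
  40 → shelf 3  [load 90/270]
  200 → shelf 4 (new)  [load 200/270]
  90 → shelf 3  [load 180/270]
  90 → shelf 3  [load 270/270]
  150 → shelf 5 (new)  [load 150/270]
5 shelves opened.

5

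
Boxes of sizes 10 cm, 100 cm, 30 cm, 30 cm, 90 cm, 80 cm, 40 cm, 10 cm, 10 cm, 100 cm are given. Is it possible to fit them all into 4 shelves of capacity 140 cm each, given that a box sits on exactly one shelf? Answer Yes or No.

A valid assignment using 4 shelves:
  shelf 1: 100 + 40 = 140
  shelf 2: 100 + 30 + 10 = 140
  shelf 3: 90 + 30 + 10 + 10 = 140
  shelf 4: 80 = 80
Every load is within 140 cm, so 4 shelves suffice.

Yes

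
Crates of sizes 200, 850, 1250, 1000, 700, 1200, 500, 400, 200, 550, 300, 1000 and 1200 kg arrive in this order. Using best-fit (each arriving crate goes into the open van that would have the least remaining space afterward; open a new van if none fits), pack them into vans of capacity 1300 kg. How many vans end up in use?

  200 → van 1 (new)  [load 200/1300]
  850 → van 1  [load 1050/1300]
  1250 → van 2 (new)  [load 1250/1300]
  1000 → van 3 (new)  [load 1000/1300]
  700 → van 4 (new)  [load 700/1300]
  1200 → van 5 (new)  [load 1200/1300]
  500 → van 4  [load 1200/1300]
  400 → van 6 (new)  [load 400/1300]
  200 → van 1  [load 1250/1300]
  550 → van 6  [load 950/1300]
  300 → van 3  [load 1300/1300]
  1000 → van 7 (new)  [load 1000/1300]
  1200 → van 8 (new)  [load 1200/1300]
8 vans opened.

8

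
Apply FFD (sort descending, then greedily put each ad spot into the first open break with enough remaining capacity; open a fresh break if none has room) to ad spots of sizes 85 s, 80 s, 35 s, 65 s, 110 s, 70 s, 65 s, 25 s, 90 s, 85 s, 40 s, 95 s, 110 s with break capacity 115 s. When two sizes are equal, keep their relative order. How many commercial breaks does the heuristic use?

10

Sorted descending: 110, 110, 95, 90, 85, 85, 80, 70, 65, 65, 40, 35, 25.
  110 → break 1 (new)  [load 110/115]
  110 → break 2 (new)  [load 110/115]
  95 → break 3 (new)  [load 95/115]
  90 → break 4 (new)  [load 90/115]
  85 → break 5 (new)  [load 85/115]
  85 → break 6 (new)  [load 85/115]
  80 → break 7 (new)  [load 80/115]
  70 → break 8 (new)  [load 70/115]
  65 → break 9 (new)  [load 65/115]
  65 → break 10 (new)  [load 65/115]
  40 → break 8  [load 110/115]
  35 → break 7  [load 115/115]
  25 → break 4  [load 115/115]
10 commercial breaks opened.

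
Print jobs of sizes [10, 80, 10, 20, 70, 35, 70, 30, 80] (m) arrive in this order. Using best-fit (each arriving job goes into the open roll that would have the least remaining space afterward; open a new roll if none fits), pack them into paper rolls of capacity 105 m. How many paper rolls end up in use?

  10 → roll 1 (new)  [load 10/105]
  80 → roll 1  [load 90/105]
  10 → roll 1  [load 100/105]
  20 → roll 2 (new)  [load 20/105]
  70 → roll 2  [load 90/105]
  35 → roll 3 (new)  [load 35/105]
  70 → roll 3  [load 105/105]
  30 → roll 4 (new)  [load 30/105]
  80 → roll 5 (new)  [load 80/105]
5 paper rolls opened.

5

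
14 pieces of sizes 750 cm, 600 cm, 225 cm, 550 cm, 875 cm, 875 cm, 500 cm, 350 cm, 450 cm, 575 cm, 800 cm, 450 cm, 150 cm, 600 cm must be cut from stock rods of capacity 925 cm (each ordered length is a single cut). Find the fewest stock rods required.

10

Total = 875 + 875 + 800 + 750 + 600 + 600 + 575 + 550 + 500 + 450 + 450 + 350 + 225 + 150 = 7750 cm.
Lower bound: ⌈7750/925⌉ = 9 stock rods.
A packing using 10 stock rods:
  stock rod 1: 875 = 875
  stock rod 2: 875 = 875
  stock rod 3: 800 = 800
  stock rod 4: 750 + 150 = 900
  stock rod 5: 600 + 225 = 825
  stock rod 6: 600 = 600
  stock rod 7: 575 + 350 = 925
  stock rod 8: 550 = 550
  stock rod 9: 500 = 500
  stock rod 10: 450 + 450 = 900
No arrangement into 9 stock rods stays within capacity, so 10 is optimal.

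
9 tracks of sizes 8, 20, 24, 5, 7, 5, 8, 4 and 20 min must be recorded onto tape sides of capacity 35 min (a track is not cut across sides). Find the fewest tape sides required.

Total = 24 + 20 + 20 + 8 + 8 + 7 + 5 + 5 + 4 = 101 min.
Lower bound: ⌈101/35⌉ = 3 tape sides.
A packing using 3 tape sides:
  side 1: 24 + 8 = 32
  side 2: 20 + 8 + 7 = 35
  side 3: 20 + 5 + 5 + 4 = 34
This matches the lower bound, so 3 is optimal.

3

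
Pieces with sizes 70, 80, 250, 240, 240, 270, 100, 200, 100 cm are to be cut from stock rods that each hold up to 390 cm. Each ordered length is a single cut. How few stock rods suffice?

5

Total = 270 + 250 + 240 + 240 + 200 + 100 + 100 + 80 + 70 = 1550 cm.
Lower bound: ⌈1550/390⌉ = 4 stock rods.
Also, 5 pieces each exceed 195 cm, and no two of those can share a stock rod, so at least 5 stock rods are needed.
A packing using 5 stock rods:
  stock rod 1: 270 + 100 = 370
  stock rod 2: 250 + 100 = 350
  stock rod 3: 240 + 80 + 70 = 390
  stock rod 4: 240 = 240
  stock rod 5: 200 = 200
This matches the lower bound, so 5 is optimal.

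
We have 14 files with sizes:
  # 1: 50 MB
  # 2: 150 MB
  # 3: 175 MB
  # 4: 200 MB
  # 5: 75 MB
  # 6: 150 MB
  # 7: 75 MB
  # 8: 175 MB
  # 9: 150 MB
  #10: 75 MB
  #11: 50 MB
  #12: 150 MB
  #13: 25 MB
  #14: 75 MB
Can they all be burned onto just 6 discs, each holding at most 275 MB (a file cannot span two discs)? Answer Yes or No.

Total = 1575 MB; ⌈1575/275⌉ = 6.
7 files each exceed half the capacity and cannot share a disc, forcing at least 7 discs.
At least 7 discs are required, but only 6 are allowed.

No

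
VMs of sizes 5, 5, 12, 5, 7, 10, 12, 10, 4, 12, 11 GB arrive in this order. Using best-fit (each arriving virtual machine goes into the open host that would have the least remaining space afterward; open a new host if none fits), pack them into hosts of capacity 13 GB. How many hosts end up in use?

9

  5 → host 1 (new)  [load 5/13]
  5 → host 1  [load 10/13]
  12 → host 2 (new)  [load 12/13]
  5 → host 3 (new)  [load 5/13]
  7 → host 3  [load 12/13]
  10 → host 4 (new)  [load 10/13]
  12 → host 5 (new)  [load 12/13]
  10 → host 6 (new)  [load 10/13]
  4 → host 7 (new)  [load 4/13]
  12 → host 8 (new)  [load 12/13]
  11 → host 9 (new)  [load 11/13]
9 hosts opened.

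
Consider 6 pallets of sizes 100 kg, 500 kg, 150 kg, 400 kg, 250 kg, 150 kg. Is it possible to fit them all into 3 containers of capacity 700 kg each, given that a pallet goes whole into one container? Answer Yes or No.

A valid assignment using 3 containers:
  container 1: 500 + 150 = 650
  container 2: 400 + 250 = 650
  container 3: 150 + 100 = 250
Every load is within 700 kg, so 3 containers suffice.

Yes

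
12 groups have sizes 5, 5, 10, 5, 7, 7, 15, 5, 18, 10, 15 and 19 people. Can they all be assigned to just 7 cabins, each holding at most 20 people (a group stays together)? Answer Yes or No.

A valid assignment using 7 cabins:
  cabin 1: 19 = 19
  cabin 2: 18 = 18
  cabin 3: 15 + 5 = 20
  cabin 4: 15 + 5 = 20
  cabin 5: 10 + 10 = 20
  cabin 6: 7 + 7 + 5 = 19
  cabin 7: 5 = 5
Every load is within 20 people, so 7 cabins suffice.

Yes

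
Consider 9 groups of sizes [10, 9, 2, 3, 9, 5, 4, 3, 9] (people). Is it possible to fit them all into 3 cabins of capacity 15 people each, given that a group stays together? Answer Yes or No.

No

Total = 54 people; ⌈54/15⌉ = 4.
At least 4 cabins are required, but only 3 are allowed.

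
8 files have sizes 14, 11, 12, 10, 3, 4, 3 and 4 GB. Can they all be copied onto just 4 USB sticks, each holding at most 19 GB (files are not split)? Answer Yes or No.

A valid assignment using 4 USB sticks:
  USB stick 1: 14 + 4 = 18
  USB stick 2: 12 + 4 + 3 = 19
  USB stick 3: 11 + 3 = 14
  USB stick 4: 10 = 10
Every load is within 19 GB, so 4 USB sticks suffice.

Yes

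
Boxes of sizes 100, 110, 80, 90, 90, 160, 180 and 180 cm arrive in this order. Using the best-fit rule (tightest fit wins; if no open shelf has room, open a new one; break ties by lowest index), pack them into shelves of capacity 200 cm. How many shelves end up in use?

6

  100 → shelf 1 (new)  [load 100/200]
  110 → shelf 2 (new)  [load 110/200]
  80 → shelf 2  [load 190/200]
  90 → shelf 1  [load 190/200]
  90 → shelf 3 (new)  [load 90/200]
  160 → shelf 4 (new)  [load 160/200]
  180 → shelf 5 (new)  [load 180/200]
  180 → shelf 6 (new)  [load 180/200]
6 shelves opened.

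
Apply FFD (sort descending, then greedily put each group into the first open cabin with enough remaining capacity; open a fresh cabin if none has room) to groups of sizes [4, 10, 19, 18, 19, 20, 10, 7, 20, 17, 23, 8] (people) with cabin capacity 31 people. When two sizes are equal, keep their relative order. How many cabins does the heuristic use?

Sorted descending: 23, 20, 20, 19, 19, 18, 17, 10, 10, 8, 7, 4.
  23 → cabin 1 (new)  [load 23/31]
  20 → cabin 2 (new)  [load 20/31]
  20 → cabin 3 (new)  [load 20/31]
  19 → cabin 4 (new)  [load 19/31]
  19 → cabin 5 (new)  [load 19/31]
  18 → cabin 6 (new)  [load 18/31]
  17 → cabin 7 (new)  [load 17/31]
  10 → cabin 2  [load 30/31]
  10 → cabin 3  [load 30/31]
  8 → cabin 1  [load 31/31]
  7 → cabin 4  [load 26/31]
  4 → cabin 4  [load 30/31]
7 cabins opened.

7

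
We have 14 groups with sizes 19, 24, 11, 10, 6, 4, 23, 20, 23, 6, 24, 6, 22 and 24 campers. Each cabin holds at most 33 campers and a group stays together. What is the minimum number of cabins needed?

Total = 24 + 24 + 24 + 23 + 23 + 22 + 20 + 19 + 11 + 10 + 6 + 6 + 6 + 4 = 222 campers.
Lower bound: ⌈222/33⌉ = 7 cabins.
Also, 8 groups each exceed 33/2 campers, and no two of those can share a cabin, so at least 8 cabins are needed.
A packing using 8 cabins:
  cabin 1: 24 + 6 = 30
  cabin 2: 24 + 6 = 30
  cabin 3: 24 + 6 = 30
  cabin 4: 23 + 10 = 33
  cabin 5: 23 + 4 = 27
  cabin 6: 22 + 11 = 33
  cabin 7: 20 = 20
  cabin 8: 19 = 19
This matches the lower bound, so 8 is optimal.

8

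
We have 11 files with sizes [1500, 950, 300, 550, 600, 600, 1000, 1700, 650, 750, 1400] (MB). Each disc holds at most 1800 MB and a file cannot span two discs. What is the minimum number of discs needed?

6

Total = 1700 + 1500 + 1400 + 1000 + 950 + 750 + 650 + 600 + 600 + 550 + 300 = 10000 MB.
Lower bound: ⌈10000/1800⌉ = 6 discs.
A packing using 6 discs:
  disc 1: 1700 = 1700
  disc 2: 1500 + 300 = 1800
  disc 3: 1400 = 1400
  disc 4: 1000 + 750 = 1750
  disc 5: 950 + 650 = 1600
  disc 6: 600 + 600 + 550 = 1750
This matches the lower bound, so 6 is optimal.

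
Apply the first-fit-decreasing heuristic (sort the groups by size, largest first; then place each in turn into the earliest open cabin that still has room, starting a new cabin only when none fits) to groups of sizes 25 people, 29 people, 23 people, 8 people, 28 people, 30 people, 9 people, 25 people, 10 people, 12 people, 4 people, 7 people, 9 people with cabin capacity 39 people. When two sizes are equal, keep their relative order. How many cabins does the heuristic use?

6

Sorted descending: 30, 29, 28, 25, 25, 23, 12, 10, 9, 9, 8, 7, 4.
  30 → cabin 1 (new)  [load 30/39]
  29 → cabin 2 (new)  [load 29/39]
  28 → cabin 3 (new)  [load 28/39]
  25 → cabin 4 (new)  [load 25/39]
  25 → cabin 5 (new)  [load 25/39]
  23 → cabin 6 (new)  [load 23/39]
  12 → cabin 4  [load 37/39]
  10 → cabin 2  [load 39/39]
  9 → cabin 1  [load 39/39]
  9 → cabin 3  [load 37/39]
  8 → cabin 5  [load 33/39]
  7 → cabin 6  [load 30/39]
  4 → cabin 5  [load 37/39]
6 cabins opened.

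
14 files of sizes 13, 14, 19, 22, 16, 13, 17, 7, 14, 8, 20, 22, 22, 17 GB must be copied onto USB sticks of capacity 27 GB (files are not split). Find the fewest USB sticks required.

10

Total = 22 + 22 + 22 + 20 + 19 + 17 + 17 + 16 + 14 + 14 + 13 + 13 + 8 + 7 = 224 GB.
Lower bound: ⌈224/27⌉ = 9 USB sticks.
Also, 10 files each exceed 27/2 GB, and no two of those can share a USB stick, so at least 10 USB sticks are needed.
A packing using 10 USB sticks:
  USB stick 1: 22 = 22
  USB stick 2: 22 = 22
  USB stick 3: 22 = 22
  USB stick 4: 20 + 7 = 27
  USB stick 5: 19 + 8 = 27
  USB stick 6: 17 = 17
  USB stick 7: 17 = 17
  USB stick 8: 16 = 16
  USB stick 9: 14 + 13 = 27
  USB stick 10: 14 + 13 = 27
This matches the lower bound, so 10 is optimal.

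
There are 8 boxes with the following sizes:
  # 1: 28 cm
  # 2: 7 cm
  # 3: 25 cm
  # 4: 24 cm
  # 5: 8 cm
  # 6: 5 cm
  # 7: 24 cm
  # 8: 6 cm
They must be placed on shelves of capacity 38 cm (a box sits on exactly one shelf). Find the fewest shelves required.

Total = 28 + 25 + 24 + 24 + 8 + 7 + 6 + 5 = 127 cm.
Lower bound: ⌈127/38⌉ = 4 shelves.
A packing using 4 shelves:
  shelf 1: 28 + 8 = 36
  shelf 2: 25 + 7 + 6 = 38
  shelf 3: 24 + 5 = 29
  shelf 4: 24 = 24
This matches the lower bound, so 4 is optimal.

4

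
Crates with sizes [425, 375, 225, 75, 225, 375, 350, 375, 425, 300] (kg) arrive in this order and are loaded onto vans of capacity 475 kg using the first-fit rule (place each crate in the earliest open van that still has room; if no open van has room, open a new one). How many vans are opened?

8

  425 → van 1 (new)  [load 425/475]
  375 → van 2 (new)  [load 375/475]
  225 → van 3 (new)  [load 225/475]
  75 → van 2  [load 450/475]
  225 → van 3  [load 450/475]
  375 → van 4 (new)  [load 375/475]
  350 → van 5 (new)  [load 350/475]
  375 → van 6 (new)  [load 375/475]
  425 → van 7 (new)  [load 425/475]
  300 → van 8 (new)  [load 300/475]
8 vans opened.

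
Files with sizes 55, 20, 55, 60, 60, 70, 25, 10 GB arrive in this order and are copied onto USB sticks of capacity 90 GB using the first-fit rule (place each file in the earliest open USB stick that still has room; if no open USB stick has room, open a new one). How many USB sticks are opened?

  55 → USB stick 1 (new)  [load 55/90]
  20 → USB stick 1  [load 75/90]
  55 → USB stick 2 (new)  [load 55/90]
  60 → USB stick 3 (new)  [load 60/90]
  60 → USB stick 4 (new)  [load 60/90]
  70 → USB stick 5 (new)  [load 70/90]
  25 → USB stick 2  [load 80/90]
  10 → USB stick 1  [load 85/90]
5 USB sticks opened.

5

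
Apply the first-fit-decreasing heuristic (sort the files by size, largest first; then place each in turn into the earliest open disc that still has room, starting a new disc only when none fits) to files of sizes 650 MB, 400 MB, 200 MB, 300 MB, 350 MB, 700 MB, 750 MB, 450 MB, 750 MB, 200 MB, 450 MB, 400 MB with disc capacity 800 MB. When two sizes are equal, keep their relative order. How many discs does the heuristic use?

8

Sorted descending: 750, 750, 700, 650, 450, 450, 400, 400, 350, 300, 200, 200.
  750 → disc 1 (new)  [load 750/800]
  750 → disc 2 (new)  [load 750/800]
  700 → disc 3 (new)  [load 700/800]
  650 → disc 4 (new)  [load 650/800]
  450 → disc 5 (new)  [load 450/800]
  450 → disc 6 (new)  [load 450/800]
  400 → disc 7 (new)  [load 400/800]
  400 → disc 7  [load 800/800]
  350 → disc 5  [load 800/800]
  300 → disc 6  [load 750/800]
  200 → disc 8 (new)  [load 200/800]
  200 → disc 8  [load 400/800]
8 discs opened.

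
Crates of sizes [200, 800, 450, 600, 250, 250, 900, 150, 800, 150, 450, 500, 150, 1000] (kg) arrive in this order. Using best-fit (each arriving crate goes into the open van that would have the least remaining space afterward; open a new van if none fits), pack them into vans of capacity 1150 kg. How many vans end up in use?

7

  200 → van 1 (new)  [load 200/1150]
  800 → van 1  [load 1000/1150]
  450 → van 2 (new)  [load 450/1150]
  600 → van 2  [load 1050/1150]
  250 → van 3 (new)  [load 250/1150]
  250 → van 3  [load 500/1150]
  900 → van 4 (new)  [load 900/1150]
  150 → van 1  [load 1150/1150]
  800 → van 5 (new)  [load 800/1150]
  150 → van 4  [load 1050/1150]
  450 → van 3  [load 950/1150]
  500 → van 6 (new)  [load 500/1150]
  150 → van 3  [load 1100/1150]
  1000 → van 7 (new)  [load 1000/1150]
7 vans opened.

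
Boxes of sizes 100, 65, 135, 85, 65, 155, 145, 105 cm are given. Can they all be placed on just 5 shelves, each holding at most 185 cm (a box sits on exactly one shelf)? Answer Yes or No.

Total = 855 cm; ⌈855/185⌉ = 5.
The bound of 5 does not rule out 5, but exhaustive search shows no assignment into 5 shelves of capacity 185 cm exists — the minimum is 6.

No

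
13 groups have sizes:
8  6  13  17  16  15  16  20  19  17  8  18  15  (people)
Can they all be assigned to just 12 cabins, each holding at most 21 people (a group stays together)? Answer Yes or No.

Yes

A valid assignment using 11 cabins:
  cabin 1: 20 = 20
  cabin 2: 19 = 19
  cabin 3: 18 = 18
  cabin 4: 17 = 17
  cabin 5: 17 = 17
  cabin 6: 16 = 16
  cabin 7: 16 = 16
  cabin 8: 15 + 6 = 21
  cabin 9: 15 = 15
  cabin 10: 13 + 8 = 21
  cabin 11: 8 = 8
That uses only 11 ≤ 12, so 12 cabins are enough.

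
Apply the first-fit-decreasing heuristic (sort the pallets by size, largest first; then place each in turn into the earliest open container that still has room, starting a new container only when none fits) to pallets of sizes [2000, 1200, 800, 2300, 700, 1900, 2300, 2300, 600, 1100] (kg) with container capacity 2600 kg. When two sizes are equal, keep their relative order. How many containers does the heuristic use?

7

Sorted descending: 2300, 2300, 2300, 2000, 1900, 1200, 1100, 800, 700, 600.
  2300 → container 1 (new)  [load 2300/2600]
  2300 → container 2 (new)  [load 2300/2600]
  2300 → container 3 (new)  [load 2300/2600]
  2000 → container 4 (new)  [load 2000/2600]
  1900 → container 5 (new)  [load 1900/2600]
  1200 → container 6 (new)  [load 1200/2600]
  1100 → container 6  [load 2300/2600]
  800 → container 7 (new)  [load 800/2600]
  700 → container 5  [load 2600/2600]
  600 → container 4  [load 2600/2600]
7 containers opened.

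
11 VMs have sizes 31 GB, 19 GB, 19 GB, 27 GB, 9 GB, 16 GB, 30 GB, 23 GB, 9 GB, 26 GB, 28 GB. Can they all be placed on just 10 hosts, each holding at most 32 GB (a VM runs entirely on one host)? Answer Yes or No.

Yes

A valid assignment using 9 hosts:
  host 1: 31 = 31
  host 2: 30 = 30
  host 3: 28 = 28
  host 4: 27 = 27
  host 5: 26 = 26
  host 6: 23 + 9 = 32
  host 7: 19 + 9 = 28
  host 8: 19 = 19
  host 9: 16 = 16
That uses only 9 ≤ 10, so 10 hosts are enough.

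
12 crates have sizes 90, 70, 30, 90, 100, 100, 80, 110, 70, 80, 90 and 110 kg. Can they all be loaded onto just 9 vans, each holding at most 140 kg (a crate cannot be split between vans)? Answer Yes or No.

Total = 1020 kg; ⌈1020/140⌉ = 8.
9 crates each exceed half the capacity and cannot share a van, forcing at least 9 vans.
The bound of 9 does not rule out 9, but exhaustive search shows no assignment into 9 vans of capacity 140 kg exists — the minimum is 10.

No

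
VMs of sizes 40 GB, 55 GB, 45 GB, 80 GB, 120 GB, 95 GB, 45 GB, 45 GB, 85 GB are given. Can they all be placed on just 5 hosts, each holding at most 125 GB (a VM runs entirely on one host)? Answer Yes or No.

Total = 610 GB; ⌈610/125⌉ = 5.
The bound of 5 does not rule out 5, but exhaustive search shows no assignment into 5 hosts of capacity 125 GB exists — the minimum is 6.

No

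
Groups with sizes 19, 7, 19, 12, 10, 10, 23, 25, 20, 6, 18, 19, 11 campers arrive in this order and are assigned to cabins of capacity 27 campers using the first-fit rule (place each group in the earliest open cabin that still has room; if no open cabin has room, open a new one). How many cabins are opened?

9

  19 → cabin 1 (new)  [load 19/27]
  7 → cabin 1  [load 26/27]
  19 → cabin 2 (new)  [load 19/27]
  12 → cabin 3 (new)  [load 12/27]
  10 → cabin 3  [load 22/27]
  10 → cabin 4 (new)  [load 10/27]
  23 → cabin 5 (new)  [load 23/27]
  25 → cabin 6 (new)  [load 25/27]
  20 → cabin 7 (new)  [load 20/27]
  6 → cabin 2  [load 25/27]
  18 → cabin 8 (new)  [load 18/27]
  19 → cabin 9 (new)  [load 19/27]
  11 → cabin 4  [load 21/27]
9 cabins opened.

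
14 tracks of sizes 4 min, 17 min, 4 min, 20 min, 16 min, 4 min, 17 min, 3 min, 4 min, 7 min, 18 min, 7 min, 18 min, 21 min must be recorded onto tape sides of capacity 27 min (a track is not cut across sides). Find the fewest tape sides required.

7

Total = 21 + 20 + 18 + 18 + 17 + 17 + 16 + 7 + 7 + 4 + 4 + 4 + 4 + 3 = 160 min.
Lower bound: ⌈160/27⌉ = 6 tape sides.
Also, 7 tracks each exceed 27/2 min, and no two of those can share a side, so at least 7 tape sides are needed.
A packing using 7 tape sides:
  side 1: 21 + 4 = 25
  side 2: 20 + 7 = 27
  side 3: 18 + 7 = 25
  side 4: 18 + 4 + 4 = 26
  side 5: 17 + 4 + 3 = 24
  side 6: 17 = 17
  side 7: 16 = 16
This matches the lower bound, so 7 is optimal.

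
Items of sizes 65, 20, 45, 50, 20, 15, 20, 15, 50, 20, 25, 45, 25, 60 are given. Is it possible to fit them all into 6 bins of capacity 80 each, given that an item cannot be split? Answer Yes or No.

No

Total = 475; ⌈475/80⌉ = 6.
The bound of 6 does not rule out 6, but exhaustive search shows no assignment into 6 bins of capacity 80 exists — the minimum is 7.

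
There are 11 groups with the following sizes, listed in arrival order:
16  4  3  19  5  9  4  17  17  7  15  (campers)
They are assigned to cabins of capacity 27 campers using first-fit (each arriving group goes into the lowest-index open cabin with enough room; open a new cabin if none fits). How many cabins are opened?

  16 → cabin 1 (new)  [load 16/27]
  4 → cabin 1  [load 20/27]
  3 → cabin 1  [load 23/27]
  19 → cabin 2 (new)  [load 19/27]
  5 → cabin 2  [load 24/27]
  9 → cabin 3 (new)  [load 9/27]
  4 → cabin 1  [load 27/27]
  17 → cabin 3  [load 26/27]
  17 → cabin 4 (new)  [load 17/27]
  7 → cabin 4  [load 24/27]
  15 → cabin 5 (new)  [load 15/27]
5 cabins opened.

5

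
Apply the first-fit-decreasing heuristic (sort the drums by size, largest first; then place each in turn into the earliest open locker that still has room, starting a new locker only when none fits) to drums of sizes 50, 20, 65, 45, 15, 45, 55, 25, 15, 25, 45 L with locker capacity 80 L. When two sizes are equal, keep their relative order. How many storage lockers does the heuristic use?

6

Sorted descending: 65, 55, 50, 45, 45, 45, 25, 25, 20, 15, 15.
  65 → locker 1 (new)  [load 65/80]
  55 → locker 2 (new)  [load 55/80]
  50 → locker 3 (new)  [load 50/80]
  45 → locker 4 (new)  [load 45/80]
  45 → locker 5 (new)  [load 45/80]
  45 → locker 6 (new)  [load 45/80]
  25 → locker 2  [load 80/80]
  25 → locker 3  [load 75/80]
  20 → locker 4  [load 65/80]
  15 → locker 1  [load 80/80]
  15 → locker 4  [load 80/80]
6 storage lockers opened.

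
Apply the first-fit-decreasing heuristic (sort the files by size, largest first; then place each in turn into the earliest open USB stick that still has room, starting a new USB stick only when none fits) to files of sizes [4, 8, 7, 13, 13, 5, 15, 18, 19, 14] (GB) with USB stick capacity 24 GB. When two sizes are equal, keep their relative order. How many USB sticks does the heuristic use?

Sorted descending: 19, 18, 15, 14, 13, 13, 8, 7, 5, 4.
  19 → USB stick 1 (new)  [load 19/24]
  18 → USB stick 2 (new)  [load 18/24]
  15 → USB stick 3 (new)  [load 15/24]
  14 → USB stick 4 (new)  [load 14/24]
  13 → USB stick 5 (new)  [load 13/24]
  13 → USB stick 6 (new)  [load 13/24]
  8 → USB stick 3  [load 23/24]
  7 → USB stick 4  [load 21/24]
  5 → USB stick 1  [load 24/24]
  4 → USB stick 2  [load 22/24]
6 USB sticks opened.

6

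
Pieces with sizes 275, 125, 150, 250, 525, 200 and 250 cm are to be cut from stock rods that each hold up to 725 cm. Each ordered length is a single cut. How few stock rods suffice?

3

Total = 525 + 275 + 250 + 250 + 200 + 150 + 125 = 1775 cm.
Lower bound: ⌈1775/725⌉ = 3 stock rods.
A packing using 3 stock rods:
  stock rod 1: 525 + 200 = 725
  stock rod 2: 275 + 250 + 150 = 675
  stock rod 3: 250 + 125 = 375
This matches the lower bound, so 3 is optimal.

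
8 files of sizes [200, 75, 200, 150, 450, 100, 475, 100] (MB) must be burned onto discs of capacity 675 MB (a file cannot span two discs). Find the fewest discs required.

Total = 475 + 450 + 200 + 200 + 150 + 100 + 100 + 75 = 1750 MB.
Lower bound: ⌈1750/675⌉ = 3 discs.
A packing using 3 discs:
  disc 1: 475 + 200 = 675
  disc 2: 450 + 200 = 650
  disc 3: 150 + 100 + 100 + 75 = 425
This matches the lower bound, so 3 is optimal.

3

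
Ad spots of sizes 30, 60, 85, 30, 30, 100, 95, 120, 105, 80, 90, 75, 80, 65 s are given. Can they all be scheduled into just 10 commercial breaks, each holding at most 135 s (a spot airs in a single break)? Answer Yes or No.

A valid assignment using 10 commercial breaks:
  break 1: 120 = 120
  break 2: 105 + 30 = 135
  break 3: 100 + 30 = 130
  break 4: 95 + 30 = 125
  break 5: 90 = 90
  break 6: 85 = 85
  break 7: 80 = 80
  break 8: 80 = 80
  break 9: 75 + 60 = 135
  break 10: 65 = 65
Every load is within 135 s, so 10 commercial breaks suffice.

Yes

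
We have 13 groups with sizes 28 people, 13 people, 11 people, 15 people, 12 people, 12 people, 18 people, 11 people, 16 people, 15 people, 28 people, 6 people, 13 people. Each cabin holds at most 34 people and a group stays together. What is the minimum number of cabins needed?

Total = 28 + 28 + 18 + 16 + 15 + 15 + 13 + 13 + 12 + 12 + 11 + 11 + 6 = 198 people.
Lower bound: ⌈198/34⌉ = 6 cabins.
A packing using 7 cabins:
  cabin 1: 28 + 6 = 34
  cabin 2: 28 = 28
  cabin 3: 18 + 16 = 34
  cabin 4: 15 + 15 = 30
  cabin 5: 13 + 13 = 26
  cabin 6: 12 + 12 = 24
  cabin 7: 11 + 11 = 22
No arrangement into 6 cabins stays within capacity, so 7 is optimal.

7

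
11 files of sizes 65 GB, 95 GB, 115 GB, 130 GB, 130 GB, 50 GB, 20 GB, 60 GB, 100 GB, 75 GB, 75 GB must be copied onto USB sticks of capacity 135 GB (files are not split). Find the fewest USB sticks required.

Total = 130 + 130 + 115 + 100 + 95 + 75 + 75 + 65 + 60 + 50 + 20 = 915 GB.
Lower bound: ⌈915/135⌉ = 7 USB sticks.
A packing using 8 USB sticks:
  USB stick 1: 130 = 130
  USB stick 2: 130 = 130
  USB stick 3: 115 + 20 = 135
  USB stick 4: 100 = 100
  USB stick 5: 95 = 95
  USB stick 6: 75 + 60 = 135
  USB stick 7: 75 + 50 = 125
  USB stick 8: 65 = 65
No arrangement into 7 USB sticks stays within capacity, so 8 is optimal.

8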